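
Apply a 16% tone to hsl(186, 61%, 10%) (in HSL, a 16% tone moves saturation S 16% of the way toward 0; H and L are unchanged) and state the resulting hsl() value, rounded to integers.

S moves 16% from 61 toward 0: 61 − 9.76 = 51.24 → 51.
H and L are unchanged.

hsl(186, 51%, 10%)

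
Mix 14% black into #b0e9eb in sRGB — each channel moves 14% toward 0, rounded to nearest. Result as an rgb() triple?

#b0e9eb is rgb(176, 233, 235).
A 14% shade moves each channel 14% toward 0:
  R: 176 − 24.64 = 151.36 → 151
  G: 233 − 32.62 = 200.38 → 200
  B: 235 − 32.9 = 202.1 → 202

rgb(151, 200, 202)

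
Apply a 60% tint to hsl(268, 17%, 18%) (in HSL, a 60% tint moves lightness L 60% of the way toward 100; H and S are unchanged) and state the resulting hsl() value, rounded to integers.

L moves 60% from 18 toward 100: 18 + 49.2 = 67.2 → 67.
H and S are unchanged.

hsl(268, 17%, 67%)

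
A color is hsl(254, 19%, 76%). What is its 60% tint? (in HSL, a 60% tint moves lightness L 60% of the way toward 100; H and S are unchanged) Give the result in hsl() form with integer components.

hsl(254, 19%, 90%)

L moves 60% from 76 toward 100: 76 + 14.4 = 90.4 → 90.
H and S are unchanged.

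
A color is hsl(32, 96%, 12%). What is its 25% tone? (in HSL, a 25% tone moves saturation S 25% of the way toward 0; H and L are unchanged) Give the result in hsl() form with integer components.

S moves 25% from 96 toward 0: 96 − 24 = 72 → 72.
H and L are unchanged.

hsl(32, 72%, 12%)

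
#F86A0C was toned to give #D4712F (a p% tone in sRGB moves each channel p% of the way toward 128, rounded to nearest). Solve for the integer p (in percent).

#F86A0C is rgb(248, 106, 12); #D4712F is rgb(212, 113, 47).
On the R channel (widest range): 212 ≈ 248 + (p/100)(128 − 248), so p ≈ 100×(212 − 248)/(128 − 248) = -3600/-120 = 30.00.
p = 30 reproduces all three channels after rounding.

30%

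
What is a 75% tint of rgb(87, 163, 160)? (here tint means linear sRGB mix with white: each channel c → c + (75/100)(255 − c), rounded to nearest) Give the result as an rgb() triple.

rgb(213, 232, 231)

A 75% tint moves each channel 75% toward 255:
  R: 87 + 126 = 213 → 213
  G: 163 + 69 = 232 → 232
  B: 160 + 71.25 = 231.25 → 231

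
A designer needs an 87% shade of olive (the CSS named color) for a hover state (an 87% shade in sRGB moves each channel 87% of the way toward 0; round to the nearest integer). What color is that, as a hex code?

CSS olive is rgb(128, 128, 0).
An 87% shade moves each channel 87% toward 0:
  R: 128 + 0.87×(0−128) = 128 − 111.36 = 16.64 → 17
  G: 128 − 111.36 = 16.64 → 17
  B: 0 + 0.87×(0−0) = 0 + 0 = 0 → 0
rgb(17, 17, 0) = #111100.

#111100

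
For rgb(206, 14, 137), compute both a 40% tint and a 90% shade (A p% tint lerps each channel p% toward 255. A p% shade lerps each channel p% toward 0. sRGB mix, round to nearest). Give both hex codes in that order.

#e26eb8, #15010e

40% tint:
  R: 206 + 0.4×(255−206) = 206 + 19.6 = 225.6 → 226
  G: 14 + 96.4 = 110.4 → 110
  B: 137 + 47.2 = 184.2 → 184
  → #e26eb8
90% shade:
  R: 206 − 185.4 = 20.6 → 21
  G: 14 + 0.9×(0−14) = 14 − 12.6 = 1.4 → 1
  B: 137 + 0.9×(0−137) = 137 − 123.3 = 13.7 → 14
  → #15010e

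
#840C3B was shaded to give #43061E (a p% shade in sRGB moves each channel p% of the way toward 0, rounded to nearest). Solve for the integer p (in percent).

#840C3B is rgb(132, 12, 59); #43061E is rgb(67, 6, 30).
On the R channel (widest range): 67 ≈ 132 + (p/100)(0 − 132), so p ≈ 100×(67 − 132)/(0 − 132) = -6500/-132 = 49.24.
p = 49 reproduces all three channels after rounding.

49%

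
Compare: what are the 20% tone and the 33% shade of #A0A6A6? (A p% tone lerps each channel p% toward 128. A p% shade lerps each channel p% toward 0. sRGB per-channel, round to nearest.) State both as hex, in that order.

#9A9E9E, #6B6F6F

#A0A6A6 is rgb(160, 166, 166).
20% tone:
  R: 160 + 0.2×(128−160) = 160 − 6.4 = 153.6 → 154
  G: 166 + 0.2×(128−166) = 166 − 7.6 = 158.4 → 158
  B: 166 + 0.2×(128−166) = 166 − 7.6 = 158.4 → 158
  → #9A9E9E
33% shade:
  R: 160 + 0.33×(0−160) = 160 − 52.8 = 107.2 → 107
  G: 166 − 54.78 = 111.22 → 111
  B: 166 + 0.33×(0−166) = 166 − 54.78 = 111.22 → 111
  → #6B6F6F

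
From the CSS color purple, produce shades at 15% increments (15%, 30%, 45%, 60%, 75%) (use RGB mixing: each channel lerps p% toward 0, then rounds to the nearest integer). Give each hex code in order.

CSS purple is rgb(128, 0, 128).
15%: (128 − 19.2 = 108.8→109, 0→0, 128 − 19.2 = 108.8→109) → #6D006D
30%: (128 − 38.4 = 89.6→90, 0→0, 128 − 38.4 = 89.6→90) → #5A005A
45%: (128 − 57.6 = 70.4→70, 0→0, 128 − 57.6 = 70.4→70) → #460046
60%: (128 − 76.8 = 51.2→51, 0→0, 128 − 76.8 = 51.2→51) → #330033
75%: (128 − 96 = 32→32, 0→0, 128 − 96 = 32→32) → #200020

#6D006D, #5A005A, #460046, #330033, #200020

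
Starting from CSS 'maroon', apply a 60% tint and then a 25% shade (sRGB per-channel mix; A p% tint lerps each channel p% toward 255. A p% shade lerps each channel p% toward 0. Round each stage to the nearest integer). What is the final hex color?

CSS maroon is rgb(128, 0, 0).
Per channel, c → c + 0.6(255 − c):
  R: 128 + 0.6×(255−128) = 128 + 76.2 = 204.2 → 204
  G: 0 + 153 = 153 → 153
  B: 0 + 0.6×(255−0) = 0 + 153 = 153 → 153
After the tint: rgb(204, 153, 153) = #cc9999.
Lerp each channel 25% toward 0:
  R: 204 + 0.25×(0−204) = 204 − 51 = 153 → 153
  G: 153 + 0.25×(0−153) = 153 − 38.25 = 114.75 → 115
  B: 153 + 0.25×(0−153) = 153 − 38.25 = 114.75 → 115
rgb(153, 115, 115) = #997373.

#997373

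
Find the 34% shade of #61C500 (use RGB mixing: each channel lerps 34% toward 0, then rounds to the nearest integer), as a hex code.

#408200

#61C500 is rgb(97, 197, 0).
Per channel, c → c + 0.34(0 − c):
  R: 97 + 0.34×(0−97) = 97 − 32.98 = 64.02 → 64
  G: 197 − 66.98 = 130.02 → 130
  B: 0 + 0 = 0 → 0
rgb(64, 130, 0) = #408200.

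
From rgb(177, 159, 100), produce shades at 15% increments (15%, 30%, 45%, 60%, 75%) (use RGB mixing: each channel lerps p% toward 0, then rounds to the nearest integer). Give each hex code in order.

#968755, #7C6F46, #615737, #474028, #2C2819

15%: (177 − 26.55 = 150.45→150, 159 − 23.85 = 135.15→135, 100 − 15 = 85→85) → #968755
30%: (177 − 53.1 = 123.9→124, 159 − 47.7 = 111.3→111, 100 − 30 = 70→70) → #7C6F46
45%: (177 − 79.65 = 97.35→97, 159 − 71.55 = 87.45→87, 100 − 45 = 55→55) → #615737
60%: (177 − 106.2 = 70.8→71, 159 − 95.4 = 63.6→64, 100 − 60 = 40→40) → #474028
75%: (177 − 132.75 = 44.25→44, 159 − 119.25 = 39.75→40, 100 − 75 = 25→25) → #2C2819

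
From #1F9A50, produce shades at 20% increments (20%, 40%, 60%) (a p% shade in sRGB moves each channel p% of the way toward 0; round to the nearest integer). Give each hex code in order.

#1F9A50 is rgb(31, 154, 80).
20%: (31 − 6.2 = 24.8→25, 154 − 30.8 = 123.2→123, 80 − 16 = 64→64) → #197B40
40%: (31 − 12.4 = 18.6→19, 154 − 61.6 = 92.4→92, 80 − 32 = 48→48) → #135C30
60%: (31 − 18.6 = 12.4→12, 154 − 92.4 = 61.6→62, 80 − 48 = 32→32) → #0C3E20

#197B40, #135C30, #0C3E20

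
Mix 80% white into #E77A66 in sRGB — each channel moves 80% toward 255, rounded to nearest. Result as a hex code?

#E77A66 is rgb(231, 122, 102).
An 80% tint moves each channel 80% toward 255:
  R: 231 + 0.8×(255−231) = 231 + 19.2 = 250.2 → 250
  G: 122 + 106.4 = 228.4 → 228
  B: 102 + 0.8×(255−102) = 102 + 122.4 = 224.4 → 224
rgb(250, 228, 224) = #FAE4E0.

#FAE4E0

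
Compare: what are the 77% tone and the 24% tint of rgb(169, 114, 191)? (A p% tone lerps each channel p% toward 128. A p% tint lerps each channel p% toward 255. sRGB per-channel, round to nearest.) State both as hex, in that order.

#897d8e, #be94ce

77% tone:
  R: 169 + 0.77×(128−169) = 169 − 31.57 = 137.43 → 137
  G: 114 + 0.77×(128−114) = 114 + 10.78 = 124.78 → 125
  B: 191 − 48.51 = 142.49 → 142
  → #897d8e
24% tint:
  R: 169 + 20.64 = 189.64 → 190
  G: 114 + 0.24×(255−114) = 114 + 33.84 = 147.84 → 148
  B: 191 + 0.24×(255−191) = 191 + 15.36 = 206.36 → 206
  → #be94ce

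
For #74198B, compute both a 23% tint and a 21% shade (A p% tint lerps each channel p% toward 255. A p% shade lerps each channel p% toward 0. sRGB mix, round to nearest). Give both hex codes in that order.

#74198B is rgb(116, 25, 139).
23% tint:
  R: 116 + 0.23×(255−116) = 116 + 31.97 = 147.97 → 148
  G: 25 + 52.9 = 77.9 → 78
  B: 139 + 26.68 = 165.68 → 166
  → #944EA6
21% shade:
  R: 116 + 0.21×(0−116) = 116 − 24.36 = 91.64 → 92
  G: 25 − 5.25 = 19.75 → 20
  B: 139 + 0.21×(0−139) = 139 − 29.19 = 109.81 → 110
  → #5C146E

#944EA6, #5C146E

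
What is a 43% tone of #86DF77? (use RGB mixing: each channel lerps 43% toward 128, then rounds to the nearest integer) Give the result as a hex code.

#86DF77 is rgb(134, 223, 119).
Lerp each channel 43% toward 128:
  R: 134 − 2.58 = 131.42 → 131
  G: 223 + 0.43×(128−223) = 223 − 40.85 = 182.15 → 182
  B: 119 + 3.87 = 122.87 → 123
rgb(131, 182, 123) = #83B67B.

#83B67B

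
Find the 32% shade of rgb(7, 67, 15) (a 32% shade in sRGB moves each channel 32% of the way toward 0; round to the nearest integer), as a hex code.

#052e0a

Lerp each channel 32% toward 0:
  R: 7 − 2.24 = 4.76 → 5
  G: 67 + 0.32×(0−67) = 67 − 21.44 = 45.56 → 46
  B: 15 + 0.32×(0−15) = 15 − 4.8 = 10.2 → 10
rgb(5, 46, 10) = #052e0a.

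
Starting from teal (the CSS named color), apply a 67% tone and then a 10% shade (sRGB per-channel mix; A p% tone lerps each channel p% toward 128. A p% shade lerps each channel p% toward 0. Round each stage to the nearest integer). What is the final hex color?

#4d7373

CSS teal is rgb(0, 128, 128).
Per channel, c → c + 0.67(128 − c):
  R: 0 + 0.67×(128−0) = 0 + 85.76 = 85.76 → 86
  G: 128 + 0 = 128 → 128
  B: 128 + 0.67×(128−128) = 128 + 0 = 128 → 128
After the tone: rgb(86, 128, 128) = #568080.
Per channel, c → c + 0.1(0 − c):
  R: 86 + 0.1×(0−86) = 86 − 8.6 = 77.4 → 77
  G: 128 − 12.8 = 115.2 → 115
  B: 128 − 12.8 = 115.2 → 115
rgb(77, 115, 115) = #4d7373.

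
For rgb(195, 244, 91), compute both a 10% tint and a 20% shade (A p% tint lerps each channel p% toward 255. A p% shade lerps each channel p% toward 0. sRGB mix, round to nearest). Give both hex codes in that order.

10% tint:
  R: 195 + 0.1×(255−195) = 195 + 6 = 201 → 201
  G: 244 + 1.1 = 245.1 → 245
  B: 91 + 0.1×(255−91) = 91 + 16.4 = 107.4 → 107
  → #C9F56B
20% shade:
  R: 195 − 39 = 156 → 156
  G: 244 + 0.2×(0−244) = 244 − 48.8 = 195.2 → 195
  B: 91 − 18.2 = 72.8 → 73
  → #9CC349

#C9F56B, #9CC349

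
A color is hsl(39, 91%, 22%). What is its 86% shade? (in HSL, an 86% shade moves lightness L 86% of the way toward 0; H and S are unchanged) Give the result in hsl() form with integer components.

hsl(39, 91%, 3%)

L moves 86% from 22 toward 0: 22 − 18.92 = 3.08 → 3.
H and S are unchanged.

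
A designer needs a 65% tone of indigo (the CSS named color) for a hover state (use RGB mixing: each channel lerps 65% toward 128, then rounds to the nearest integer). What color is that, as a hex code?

CSS indigo is rgb(75, 0, 130).
A 65% tone moves each channel 65% toward 128:
  R: 75 + 0.65×(128−75) = 75 + 34.45 = 109.45 → 109
  G: 0 + 0.65×(128−0) = 0 + 83.2 = 83.2 → 83
  B: 130 + 0.65×(128−130) = 130 − 1.3 = 128.7 → 129
rgb(109, 83, 129) = #6D5381.

#6D5381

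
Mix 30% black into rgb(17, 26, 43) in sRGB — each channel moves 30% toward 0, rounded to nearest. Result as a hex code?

#0C121E

Per channel, c → c + 0.3(0 − c):
  R: 17 + 0.3×(0−17) = 17 − 5.1 = 11.9 → 12
  G: 26 + 0.3×(0−26) = 26 − 7.8 = 18.2 → 18
  B: 43 + 0.3×(0−43) = 43 − 12.9 = 30.1 → 30
rgb(12, 18, 30) = #0C121E.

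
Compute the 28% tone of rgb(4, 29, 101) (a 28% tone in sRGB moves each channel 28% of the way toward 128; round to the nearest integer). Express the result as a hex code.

#27396D

Lerp each channel 28% toward 128:
  R: 4 + 0.28×(128−4) = 4 + 34.72 = 38.72 → 39
  G: 29 + 27.72 = 56.72 → 57
  B: 101 + 0.28×(128−101) = 101 + 7.56 = 108.56 → 109
rgb(39, 57, 109) = #27396D.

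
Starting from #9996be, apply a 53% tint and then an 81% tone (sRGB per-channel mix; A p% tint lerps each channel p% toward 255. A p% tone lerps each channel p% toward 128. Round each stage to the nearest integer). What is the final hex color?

#8f8f92

#9996be is rgb(153, 150, 190).
A 53% tint moves each channel 53% toward 255:
  R: 153 + 0.53×(255−153) = 153 + 54.06 = 207.06 → 207
  G: 150 + 0.53×(255−150) = 150 + 55.65 = 205.65 → 206
  B: 190 + 0.53×(255−190) = 190 + 34.45 = 224.45 → 224
After the tint: rgb(207, 206, 224) = #cfcee0.
An 81% tone moves each channel 81% toward 128:
  R: 207 − 63.99 = 143.01 → 143
  G: 206 + 0.81×(128−206) = 206 − 63.18 = 142.82 → 143
  B: 224 − 77.76 = 146.24 → 146
rgb(143, 143, 146) = #8f8f92.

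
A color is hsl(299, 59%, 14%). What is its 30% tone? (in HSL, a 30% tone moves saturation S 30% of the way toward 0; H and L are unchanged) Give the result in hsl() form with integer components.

S moves 30% from 59 toward 0: 59 − 17.7 = 41.3 → 41.
H and L are unchanged.

hsl(299, 41%, 14%)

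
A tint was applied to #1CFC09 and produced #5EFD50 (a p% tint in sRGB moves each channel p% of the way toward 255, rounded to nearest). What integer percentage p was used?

#1CFC09 is rgb(28, 252, 9); #5EFD50 is rgb(94, 253, 80).
On the B channel (widest range): 80 ≈ 9 + (p/100)(255 − 9), so p ≈ 100×(80 − 9)/(255 − 9) = 7100/246 = 28.86.
p = 29 reproduces all three channels after rounding.

29%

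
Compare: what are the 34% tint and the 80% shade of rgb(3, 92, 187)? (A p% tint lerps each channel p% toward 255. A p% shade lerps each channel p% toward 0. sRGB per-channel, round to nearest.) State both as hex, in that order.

34% tint:
  R: 3 + 0.34×(255−3) = 3 + 85.68 = 88.68 → 89
  G: 92 + 0.34×(255−92) = 92 + 55.42 = 147.42 → 147
  B: 187 + 23.12 = 210.12 → 210
  → #5993D2
80% shade:
  R: 3 + 0.8×(0−3) = 3 − 2.4 = 0.6 → 1
  G: 92 + 0.8×(0−92) = 92 − 73.6 = 18.4 → 18
  B: 187 + 0.8×(0−187) = 187 − 149.6 = 37.4 → 37
  → #011225

#5993D2, #011225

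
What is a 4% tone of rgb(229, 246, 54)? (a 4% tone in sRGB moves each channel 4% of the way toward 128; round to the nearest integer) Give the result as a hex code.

Lerp each channel 4% toward 128:
  R: 229 − 4.04 = 224.96 → 225
  G: 246 − 4.72 = 241.28 → 241
  B: 54 + 2.96 = 56.96 → 57
rgb(225, 241, 57) = #e1f139.

#e1f139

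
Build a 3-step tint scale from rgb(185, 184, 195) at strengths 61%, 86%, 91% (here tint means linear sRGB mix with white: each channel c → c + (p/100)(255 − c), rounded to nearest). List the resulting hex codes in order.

#E4E3E8, #F5F5F7, #F9F9FA

61%: (185 + 42.7 = 227.7→228, 184 + 43.31 = 227.31→227, 195 + 36.6 = 231.6→232) → #E4E3E8
86%: (185 + 60.2 = 245.2→245, 184 + 61.06 = 245.06→245, 195 + 51.6 = 246.6→247) → #F5F5F7
91%: (185 + 63.7 = 248.7→249, 184 + 64.61 = 248.61→249, 195 + 54.6 = 249.6→250) → #F9F9FA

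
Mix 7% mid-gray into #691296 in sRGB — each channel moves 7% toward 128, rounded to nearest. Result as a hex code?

#6b1a94

#691296 is rgb(105, 18, 150).
A 7% tone moves each channel 7% toward 128:
  R: 105 + 0.07×(128−105) = 105 + 1.61 = 106.61 → 107
  G: 18 + 0.07×(128−18) = 18 + 7.7 = 25.7 → 26
  B: 150 + 0.07×(128−150) = 150 − 1.54 = 148.46 → 148
rgb(107, 26, 148) = #6b1a94.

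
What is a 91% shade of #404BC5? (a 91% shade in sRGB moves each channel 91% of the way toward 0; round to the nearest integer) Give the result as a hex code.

#404BC5 is rgb(64, 75, 197).
A 91% shade moves each channel 91% toward 0:
  R: 64 + 0.91×(0−64) = 64 − 58.24 = 5.76 → 6
  G: 75 − 68.25 = 6.75 → 7
  B: 197 − 179.27 = 17.73 → 18
rgb(6, 7, 18) = #060712.

#060712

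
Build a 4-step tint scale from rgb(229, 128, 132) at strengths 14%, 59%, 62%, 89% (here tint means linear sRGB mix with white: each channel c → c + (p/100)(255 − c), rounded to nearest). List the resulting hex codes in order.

#E99295, #F4CBCD, #F5CFD0, #FCF1F1

14%: (229 + 3.64 = 232.64→233, 128 + 17.78 = 145.78→146, 132 + 17.22 = 149.22→149) → #E99295
59%: (229 + 15.34 = 244.34→244, 128 + 74.93 = 202.93→203, 132 + 72.57 = 204.57→205) → #F4CBCD
62%: (229 + 16.12 = 245.12→245, 128 + 78.74 = 206.74→207, 132 + 76.26 = 208.26→208) → #F5CFD0
89%: (229 + 23.14 = 252.14→252, 128 + 113.03 = 241.03→241, 132 + 109.47 = 241.47→241) → #FCF1F1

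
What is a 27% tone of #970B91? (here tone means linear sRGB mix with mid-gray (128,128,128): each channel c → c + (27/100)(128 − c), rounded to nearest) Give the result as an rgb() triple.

rgb(145, 43, 140)

#970B91 is rgb(151, 11, 145).
A 27% tone moves each channel 27% toward 128:
  R: 151 − 6.21 = 144.79 → 145
  G: 11 + 0.27×(128−11) = 11 + 31.59 = 42.59 → 43
  B: 145 − 4.59 = 140.41 → 140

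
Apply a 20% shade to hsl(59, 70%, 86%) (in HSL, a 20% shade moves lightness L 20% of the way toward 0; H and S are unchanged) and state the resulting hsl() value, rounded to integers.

hsl(59, 70%, 69%)

L moves 20% from 86 toward 0: 86 − 17.2 = 68.8 → 69.
H and S are unchanged.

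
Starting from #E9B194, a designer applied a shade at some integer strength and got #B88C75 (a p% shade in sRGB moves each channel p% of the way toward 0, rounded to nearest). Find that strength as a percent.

#E9B194 is rgb(233, 177, 148); #B88C75 is rgb(184, 140, 117).
On the R channel (widest range): 184 ≈ 233 + (p/100)(0 − 233), so p ≈ 100×(184 − 233)/(0 − 233) = -4900/-233 = 21.03.
p = 21 reproduces all three channels after rounding.

21%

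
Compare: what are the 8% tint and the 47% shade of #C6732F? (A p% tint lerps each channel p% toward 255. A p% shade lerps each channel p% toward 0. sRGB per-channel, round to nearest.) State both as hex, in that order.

#C6732F is rgb(198, 115, 47).
8% tint:
  R: 198 + 0.08×(255−198) = 198 + 4.56 = 202.56 → 203
  G: 115 + 0.08×(255−115) = 115 + 11.2 = 126.2 → 126
  B: 47 + 0.08×(255−47) = 47 + 16.64 = 63.64 → 64
  → #CB7E40
47% shade:
  R: 198 − 93.06 = 104.94 → 105
  G: 115 + 0.47×(0−115) = 115 − 54.05 = 60.95 → 61
  B: 47 − 22.09 = 24.91 → 25
  → #693D19

#CB7E40, #693D19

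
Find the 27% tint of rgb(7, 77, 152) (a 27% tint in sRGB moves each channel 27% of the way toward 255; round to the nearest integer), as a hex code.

Lerp each channel 27% toward 255:
  R: 7 + 66.96 = 73.96 → 74
  G: 77 + 0.27×(255−77) = 77 + 48.06 = 125.06 → 125
  B: 152 + 27.81 = 179.81 → 180
rgb(74, 125, 180) = #4a7db4.

#4a7db4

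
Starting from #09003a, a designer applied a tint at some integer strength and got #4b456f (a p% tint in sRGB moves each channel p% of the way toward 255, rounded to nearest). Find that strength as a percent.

27%

#09003a is rgb(9, 0, 58); #4b456f is rgb(75, 69, 111).
On the G channel (widest range): 69 ≈ 0 + (p/100)(255 − 0), so p ≈ 100×(69 − 0)/(255 − 0) = 6900/255 = 27.06.
p = 27 reproduces all three channels after rounding.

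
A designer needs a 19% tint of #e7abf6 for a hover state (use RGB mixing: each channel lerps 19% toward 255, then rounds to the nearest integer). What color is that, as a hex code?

#e7abf6 is rgb(231, 171, 246).
A 19% tint moves each channel 19% toward 255:
  R: 231 + 0.19×(255−231) = 231 + 4.56 = 235.56 → 236
  G: 171 + 0.19×(255−171) = 171 + 15.96 = 186.96 → 187
  B: 246 + 1.71 = 247.71 → 248
rgb(236, 187, 248) = #ecbbf8.

#ecbbf8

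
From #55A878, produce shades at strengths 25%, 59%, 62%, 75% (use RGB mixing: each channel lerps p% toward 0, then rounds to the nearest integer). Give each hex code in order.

#407E5A, #234531, #20402E, #152A1E

#55A878 is rgb(85, 168, 120).
25%: (85 − 21.25 = 63.75→64, 168 − 42 = 126→126, 120 − 30 = 90→90) → #407E5A
59%: (85 − 50.15 = 34.85→35, 168 − 99.12 = 68.88→69, 120 − 70.8 = 49.2→49) → #234531
62%: (85 − 52.7 = 32.3→32, 168 − 104.16 = 63.84→64, 120 − 74.4 = 45.6→46) → #20402E
75%: (85 − 63.75 = 21.25→21, 168 − 126 = 42→42, 120 − 90 = 30→30) → #152A1E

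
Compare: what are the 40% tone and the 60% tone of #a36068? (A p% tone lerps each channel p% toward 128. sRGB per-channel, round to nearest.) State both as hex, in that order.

#a36068 is rgb(163, 96, 104).
40% tone:
  R: 163 + 0.4×(128−163) = 163 − 14 = 149 → 149
  G: 96 + 0.4×(128−96) = 96 + 12.8 = 108.8 → 109
  B: 104 + 0.4×(128−104) = 104 + 9.6 = 113.6 → 114
  → #956d72
60% tone:
  R: 163 + 0.6×(128−163) = 163 − 21 = 142 → 142
  G: 96 + 0.6×(128−96) = 96 + 19.2 = 115.2 → 115
  B: 104 + 14.4 = 118.4 → 118
  → #8e7376

#956d72, #8e7376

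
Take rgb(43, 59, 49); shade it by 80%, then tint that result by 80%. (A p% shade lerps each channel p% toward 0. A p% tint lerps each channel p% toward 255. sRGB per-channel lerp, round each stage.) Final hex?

#CECECE

An 80% shade moves each channel 80% toward 0:
  R: 43 + 0.8×(0−43) = 43 − 34.4 = 8.6 → 9
  G: 59 − 47.2 = 11.8 → 12
  B: 49 − 39.2 = 9.8 → 10
After the shade: rgb(9, 12, 10) = #090C0A.
An 80% tint moves each channel 80% toward 255:
  R: 9 + 0.8×(255−9) = 9 + 196.8 = 205.8 → 206
  G: 12 + 0.8×(255−12) = 12 + 194.4 = 206.4 → 206
  B: 10 + 0.8×(255−10) = 10 + 196 = 206 → 206
rgb(206, 206, 206) = #CECECE.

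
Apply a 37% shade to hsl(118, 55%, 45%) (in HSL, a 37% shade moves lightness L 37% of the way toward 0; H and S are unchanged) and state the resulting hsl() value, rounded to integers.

L moves 37% from 45 toward 0: 45 − 16.65 = 28.35 → 28.
H and S are unchanged.

hsl(118, 55%, 28%)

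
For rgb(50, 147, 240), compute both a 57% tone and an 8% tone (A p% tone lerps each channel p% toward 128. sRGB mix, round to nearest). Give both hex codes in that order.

#5E88B0, #3891E7

57% tone:
  R: 50 + 0.57×(128−50) = 50 + 44.46 = 94.46 → 94
  G: 147 − 10.83 = 136.17 → 136
  B: 240 − 63.84 = 176.16 → 176
  → #5E88B0
8% tone:
  R: 50 + 0.08×(128−50) = 50 + 6.24 = 56.24 → 56
  G: 147 − 1.52 = 145.48 → 145
  B: 240 + 0.08×(128−240) = 240 − 8.96 = 231.04 → 231
  → #3891E7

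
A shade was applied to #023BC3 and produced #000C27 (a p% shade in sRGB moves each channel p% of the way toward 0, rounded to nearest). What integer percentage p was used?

80%

#023BC3 is rgb(2, 59, 195); #000C27 is rgb(0, 12, 39).
On the B channel (widest range): 39 ≈ 195 + (p/100)(0 − 195), so p ≈ 100×(39 − 195)/(0 − 195) = -15600/-195 = 80.00.
p = 80 reproduces all three channels after rounding.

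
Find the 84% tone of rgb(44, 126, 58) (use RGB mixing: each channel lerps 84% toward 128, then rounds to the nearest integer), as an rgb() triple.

Per channel, c → c + 0.84(128 − c):
  R: 44 + 0.84×(128−44) = 44 + 70.56 = 114.56 → 115
  G: 126 + 1.68 = 127.68 → 128
  B: 58 + 0.84×(128−58) = 58 + 58.8 = 116.8 → 117

rgb(115, 128, 117)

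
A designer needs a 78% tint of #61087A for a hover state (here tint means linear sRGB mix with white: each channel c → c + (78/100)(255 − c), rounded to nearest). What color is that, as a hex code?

#61087A is rgb(97, 8, 122).
A 78% tint moves each channel 78% toward 255:
  R: 97 + 123.24 = 220.24 → 220
  G: 8 + 192.66 = 200.66 → 201
  B: 122 + 0.78×(255−122) = 122 + 103.74 = 225.74 → 226
rgb(220, 201, 226) = #DCC9E2.

#DCC9E2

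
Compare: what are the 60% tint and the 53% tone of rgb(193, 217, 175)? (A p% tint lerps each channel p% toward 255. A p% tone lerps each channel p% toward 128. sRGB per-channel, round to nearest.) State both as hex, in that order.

#E6F0DF, #9FAA96

60% tint:
  R: 193 + 37.2 = 230.2 → 230
  G: 217 + 0.6×(255−217) = 217 + 22.8 = 239.8 → 240
  B: 175 + 48 = 223 → 223
  → #E6F0DF
53% tone:
  R: 193 − 34.45 = 158.55 → 159
  G: 217 − 47.17 = 169.83 → 170
  B: 175 − 24.91 = 150.09 → 150
  → #9FAA96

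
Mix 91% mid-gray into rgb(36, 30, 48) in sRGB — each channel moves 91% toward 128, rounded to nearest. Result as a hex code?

#787779

Lerp each channel 91% toward 128:
  R: 36 + 0.91×(128−36) = 36 + 83.72 = 119.72 → 120
  G: 30 + 0.91×(128−30) = 30 + 89.18 = 119.18 → 119
  B: 48 + 72.8 = 120.8 → 121
rgb(120, 119, 121) = #787779.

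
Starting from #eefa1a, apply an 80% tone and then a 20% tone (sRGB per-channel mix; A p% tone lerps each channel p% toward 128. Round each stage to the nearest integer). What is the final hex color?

#eefa1a is rgb(238, 250, 26).
Per channel, c → c + 0.8(128 − c):
  R: 238 + 0.8×(128−238) = 238 − 88 = 150 → 150
  G: 250 + 0.8×(128−250) = 250 − 97.6 = 152.4 → 152
  B: 26 + 81.6 = 107.6 → 108
After the tone: rgb(150, 152, 108) = #96986c.
A 20% tone moves each channel 20% toward 128:
  R: 150 + 0.2×(128−150) = 150 − 4.4 = 145.6 → 146
  G: 152 + 0.2×(128−152) = 152 − 4.8 = 147.2 → 147
  B: 108 + 0.2×(128−108) = 108 + 4 = 112 → 112
rgb(146, 147, 112) = #929370.

#929370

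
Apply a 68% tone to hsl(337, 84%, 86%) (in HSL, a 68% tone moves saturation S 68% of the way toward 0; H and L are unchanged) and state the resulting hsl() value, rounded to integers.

hsl(337, 27%, 86%)

S moves 68% from 84 toward 0: 84 − 57.12 = 26.88 → 27.
H and L are unchanged.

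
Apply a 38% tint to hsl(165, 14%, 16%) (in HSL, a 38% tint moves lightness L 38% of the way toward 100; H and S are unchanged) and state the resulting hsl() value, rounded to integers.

hsl(165, 14%, 48%)

L moves 38% from 16 toward 100: 16 + 31.92 = 47.92 → 48.
H and S are unchanged.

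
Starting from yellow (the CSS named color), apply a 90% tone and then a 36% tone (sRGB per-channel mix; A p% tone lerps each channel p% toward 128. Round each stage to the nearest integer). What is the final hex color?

CSS yellow is rgb(255, 255, 0).
A 90% tone moves each channel 90% toward 128:
  R: 255 + 0.9×(128−255) = 255 − 114.3 = 140.7 → 141
  G: 255 − 114.3 = 140.7 → 141
  B: 0 + 0.9×(128−0) = 0 + 115.2 = 115.2 → 115
After the tone: rgb(141, 141, 115) = #8D8D73.
Lerp each channel 36% toward 128:
  R: 141 + 0.36×(128−141) = 141 − 4.68 = 136.32 → 136
  G: 141 + 0.36×(128−141) = 141 − 4.68 = 136.32 → 136
  B: 115 + 0.36×(128−115) = 115 + 4.68 = 119.68 → 120
rgb(136, 136, 120) = #888878.

#888878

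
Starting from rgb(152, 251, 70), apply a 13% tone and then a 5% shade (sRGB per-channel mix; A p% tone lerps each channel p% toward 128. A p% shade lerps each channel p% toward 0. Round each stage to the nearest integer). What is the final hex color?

A 13% tone moves each channel 13% toward 128:
  R: 152 − 3.12 = 148.88 → 149
  G: 251 − 15.99 = 235.01 → 235
  B: 70 + 7.54 = 77.54 → 78
After the tone: rgb(149, 235, 78) = #95EB4E.
Lerp each channel 5% toward 0:
  R: 149 − 7.45 = 141.55 → 142
  G: 235 + 0.05×(0−235) = 235 − 11.75 = 223.25 → 223
  B: 78 + 0.05×(0−78) = 78 − 3.9 = 74.1 → 74
rgb(142, 223, 74) = #8EDF4A.

#8EDF4A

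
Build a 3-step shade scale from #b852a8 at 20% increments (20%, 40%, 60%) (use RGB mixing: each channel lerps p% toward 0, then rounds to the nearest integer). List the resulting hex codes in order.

#934286, #6e3165, #4a2143

#b852a8 is rgb(184, 82, 168).
20%: (184 − 36.8 = 147.2→147, 82 − 16.4 = 65.6→66, 168 − 33.6 = 134.4→134) → #934286
40%: (184 − 73.6 = 110.4→110, 82 − 32.8 = 49.2→49, 168 − 67.2 = 100.8→101) → #6e3165
60%: (184 − 110.4 = 73.6→74, 82 − 49.2 = 32.8→33, 168 − 100.8 = 67.2→67) → #4a2143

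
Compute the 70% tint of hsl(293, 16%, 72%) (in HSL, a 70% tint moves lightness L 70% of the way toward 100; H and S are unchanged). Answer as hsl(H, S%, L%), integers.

L moves 70% from 72 toward 100: 72 + 19.6 = 91.6 → 92.
H and S are unchanged.

hsl(293, 16%, 92%)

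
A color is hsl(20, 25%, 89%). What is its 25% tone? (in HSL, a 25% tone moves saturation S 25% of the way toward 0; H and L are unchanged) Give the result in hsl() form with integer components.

S moves 25% from 25 toward 0: 25 − 6.25 = 18.75 → 19.
H and L are unchanged.

hsl(20, 19%, 89%)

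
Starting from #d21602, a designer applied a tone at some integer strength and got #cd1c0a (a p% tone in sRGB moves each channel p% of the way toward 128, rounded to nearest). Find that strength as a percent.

6%

#d21602 is rgb(210, 22, 2); #cd1c0a is rgb(205, 28, 10).
On the B channel (widest range): 10 ≈ 2 + (p/100)(128 − 2), so p ≈ 100×(10 − 2)/(128 − 2) = 800/126 = 6.35.
p = 6 reproduces all three channels after rounding.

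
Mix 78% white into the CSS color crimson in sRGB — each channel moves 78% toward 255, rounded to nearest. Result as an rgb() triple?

CSS crimson is rgb(220, 20, 60).
A 78% tint moves each channel 78% toward 255:
  R: 220 + 0.78×(255−220) = 220 + 27.3 = 247.3 → 247
  G: 20 + 0.78×(255−20) = 20 + 183.3 = 203.3 → 203
  B: 60 + 0.78×(255−60) = 60 + 152.1 = 212.1 → 212

rgb(247, 203, 212)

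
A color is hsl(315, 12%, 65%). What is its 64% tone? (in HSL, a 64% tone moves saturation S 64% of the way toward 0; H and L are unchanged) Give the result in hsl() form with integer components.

S moves 64% from 12 toward 0: 12 − 7.68 = 4.32 → 4.
H and L are unchanged.

hsl(315, 4%, 65%)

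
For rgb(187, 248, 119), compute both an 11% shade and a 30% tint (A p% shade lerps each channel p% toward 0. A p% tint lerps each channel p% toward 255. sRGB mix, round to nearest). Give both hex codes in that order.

#a6dd6a, #cffaa0

11% shade:
  R: 187 − 20.57 = 166.43 → 166
  G: 248 − 27.28 = 220.72 → 221
  B: 119 + 0.11×(0−119) = 119 − 13.09 = 105.91 → 106
  → #a6dd6a
30% tint:
  R: 187 + 20.4 = 207.4 → 207
  G: 248 + 0.3×(255−248) = 248 + 2.1 = 250.1 → 250
  B: 119 + 0.3×(255−119) = 119 + 40.8 = 159.8 → 160
  → #cffaa0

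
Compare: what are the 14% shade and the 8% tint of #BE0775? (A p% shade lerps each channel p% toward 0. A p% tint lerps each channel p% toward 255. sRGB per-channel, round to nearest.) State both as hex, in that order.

#BE0775 is rgb(190, 7, 117).
14% shade:
  R: 190 + 0.14×(0−190) = 190 − 26.6 = 163.4 → 163
  G: 7 + 0.14×(0−7) = 7 − 0.98 = 6.02 → 6
  B: 117 + 0.14×(0−117) = 117 − 16.38 = 100.62 → 101
  → #A30665
8% tint:
  R: 190 + 5.2 = 195.2 → 195
  G: 7 + 19.84 = 26.84 → 27
  B: 117 + 0.08×(255−117) = 117 + 11.04 = 128.04 → 128
  → #C31B80

#A30665, #C31B80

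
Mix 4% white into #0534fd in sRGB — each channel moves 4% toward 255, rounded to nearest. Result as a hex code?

#0534fd is rgb(5, 52, 253).
Per channel, c → c + 0.04(255 − c):
  R: 5 + 0.04×(255−5) = 5 + 10 = 15 → 15
  G: 52 + 0.04×(255−52) = 52 + 8.12 = 60.12 → 60
  B: 253 + 0.04×(255−253) = 253 + 0.08 = 253.08 → 253
rgb(15, 60, 253) = #0f3cfd.

#0f3cfd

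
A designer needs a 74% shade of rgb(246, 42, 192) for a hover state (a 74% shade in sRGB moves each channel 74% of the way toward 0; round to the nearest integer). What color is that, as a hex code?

#400b32

Per channel, c → c + 0.74(0 − c):
  R: 246 + 0.74×(0−246) = 246 − 182.04 = 63.96 → 64
  G: 42 + 0.74×(0−42) = 42 − 31.08 = 10.92 → 11
  B: 192 + 0.74×(0−192) = 192 − 142.08 = 49.92 → 50
rgb(64, 11, 50) = #400b32.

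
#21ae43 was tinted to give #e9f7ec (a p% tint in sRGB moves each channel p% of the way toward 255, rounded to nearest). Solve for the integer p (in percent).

#21ae43 is rgb(33, 174, 67); #e9f7ec is rgb(233, 247, 236).
On the R channel (widest range): 233 ≈ 33 + (p/100)(255 − 33), so p ≈ 100×(233 − 33)/(255 − 33) = 20000/222 = 90.09.
p = 90 reproduces all three channels after rounding.

90%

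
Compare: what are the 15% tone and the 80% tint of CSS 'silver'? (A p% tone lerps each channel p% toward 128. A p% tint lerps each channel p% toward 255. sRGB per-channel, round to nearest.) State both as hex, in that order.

CSS silver is rgb(192, 192, 192).
15% tone:
  R: 192 − 9.6 = 182.4 → 182
  G: 192 + 0.15×(128−192) = 192 − 9.6 = 182.4 → 182
  B: 192 − 9.6 = 182.4 → 182
  → #B6B6B6
80% tint:
  R: 192 + 50.4 = 242.4 → 242
  G: 192 + 50.4 = 242.4 → 242
  B: 192 + 50.4 = 242.4 → 242
  → #F2F2F2

#B6B6B6, #F2F2F2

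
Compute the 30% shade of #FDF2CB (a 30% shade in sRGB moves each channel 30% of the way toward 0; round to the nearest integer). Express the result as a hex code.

#FDF2CB is rgb(253, 242, 203).
Per channel, c → c + 0.3(0 − c):
  R: 253 − 75.9 = 177.1 → 177
  G: 242 + 0.3×(0−242) = 242 − 72.6 = 169.4 → 169
  B: 203 + 0.3×(0−203) = 203 − 60.9 = 142.1 → 142
rgb(177, 169, 142) = #B1A98E.

#B1A98E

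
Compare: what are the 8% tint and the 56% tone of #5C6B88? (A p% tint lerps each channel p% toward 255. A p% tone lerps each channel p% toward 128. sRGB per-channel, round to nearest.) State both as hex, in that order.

#697792, #707784

#5C6B88 is rgb(92, 107, 136).
8% tint:
  R: 92 + 0.08×(255−92) = 92 + 13.04 = 105.04 → 105
  G: 107 + 11.84 = 118.84 → 119
  B: 136 + 9.52 = 145.52 → 146
  → #697792
56% tone:
  R: 92 + 0.56×(128−92) = 92 + 20.16 = 112.16 → 112
  G: 107 + 11.76 = 118.76 → 119
  B: 136 + 0.56×(128−136) = 136 − 4.48 = 131.52 → 132
  → #707784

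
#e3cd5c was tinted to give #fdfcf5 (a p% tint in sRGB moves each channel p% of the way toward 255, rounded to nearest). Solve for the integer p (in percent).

94%

#e3cd5c is rgb(227, 205, 92); #fdfcf5 is rgb(253, 252, 245).
On the B channel (widest range): 245 ≈ 92 + (p/100)(255 − 92), so p ≈ 100×(245 − 92)/(255 − 92) = 15300/163 = 93.87.
p = 94 reproduces all three channels after rounding.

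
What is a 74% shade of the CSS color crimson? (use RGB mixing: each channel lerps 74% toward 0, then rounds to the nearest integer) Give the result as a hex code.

#390510

CSS crimson is rgb(220, 20, 60).
A 74% shade moves each channel 74% toward 0:
  R: 220 − 162.8 = 57.2 → 57
  G: 20 − 14.8 = 5.2 → 5
  B: 60 + 0.74×(0−60) = 60 − 44.4 = 15.6 → 16
rgb(57, 5, 16) = #390510.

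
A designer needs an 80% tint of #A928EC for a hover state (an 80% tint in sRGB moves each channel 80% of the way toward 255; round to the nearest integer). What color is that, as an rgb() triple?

#A928EC is rgb(169, 40, 236).
Per channel, c → c + 0.8(255 − c):
  R: 169 + 68.8 = 237.8 → 238
  G: 40 + 0.8×(255−40) = 40 + 172 = 212 → 212
  B: 236 + 15.2 = 251.2 → 251

rgb(238, 212, 251)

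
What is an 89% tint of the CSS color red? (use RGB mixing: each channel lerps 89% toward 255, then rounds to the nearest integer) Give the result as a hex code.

#ffe3e3

CSS red is rgb(255, 0, 0).
Lerp each channel 89% toward 255:
  R: 255 + 0.89×(255−255) = 255 + 0 = 255 → 255
  G: 0 + 0.89×(255−0) = 0 + 226.95 = 226.95 → 227
  B: 0 + 0.89×(255−0) = 0 + 226.95 = 226.95 → 227
rgb(255, 227, 227) = #ffe3e3.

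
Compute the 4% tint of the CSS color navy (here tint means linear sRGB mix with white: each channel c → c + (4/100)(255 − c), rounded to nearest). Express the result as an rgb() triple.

rgb(10, 10, 133)

CSS navy is rgb(0, 0, 128).
A 4% tint moves each channel 4% toward 255:
  R: 0 + 0.04×(255−0) = 0 + 10.2 = 10.2 → 10
  G: 0 + 0.04×(255−0) = 0 + 10.2 = 10.2 → 10
  B: 128 + 5.08 = 133.08 → 133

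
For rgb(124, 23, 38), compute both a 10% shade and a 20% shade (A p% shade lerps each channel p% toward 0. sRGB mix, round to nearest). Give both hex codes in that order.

10% shade:
  R: 124 + 0.1×(0−124) = 124 − 12.4 = 111.6 → 112
  G: 23 − 2.3 = 20.7 → 21
  B: 38 + 0.1×(0−38) = 38 − 3.8 = 34.2 → 34
  → #701522
20% shade:
  R: 124 − 24.8 = 99.2 → 99
  G: 23 + 0.2×(0−23) = 23 − 4.6 = 18.4 → 18
  B: 38 + 0.2×(0−38) = 38 − 7.6 = 30.4 → 30
  → #63121E

#701522, #63121E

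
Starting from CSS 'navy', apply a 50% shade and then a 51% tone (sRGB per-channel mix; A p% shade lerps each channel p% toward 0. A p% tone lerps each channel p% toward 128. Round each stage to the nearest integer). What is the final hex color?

CSS navy is rgb(0, 0, 128).
Per channel, c → c + 0.5(0 − c):
  R: 0 + 0.5×(0−0) = 0 + 0 = 0 → 0
  G: 0 + 0.5×(0−0) = 0 + 0 = 0 → 0
  B: 128 + 0.5×(0−128) = 128 − 64 = 64 → 64
After the shade: rgb(0, 0, 64) = #000040.
A 51% tone moves each channel 51% toward 128:
  R: 0 + 0.51×(128−0) = 0 + 65.28 = 65.28 → 65
  G: 0 + 0.51×(128−0) = 0 + 65.28 = 65.28 → 65
  B: 64 + 0.51×(128−64) = 64 + 32.64 = 96.64 → 97
rgb(65, 65, 97) = #414161.

#414161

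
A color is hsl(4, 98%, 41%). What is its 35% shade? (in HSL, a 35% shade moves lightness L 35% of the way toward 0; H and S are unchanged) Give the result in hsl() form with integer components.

hsl(4, 98%, 27%)

L moves 35% from 41 toward 0: 41 − 14.35 = 26.65 → 27.
H and S are unchanged.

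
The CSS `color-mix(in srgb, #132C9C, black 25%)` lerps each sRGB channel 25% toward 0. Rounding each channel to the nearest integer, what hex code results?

#132C9C is rgb(19, 44, 156).
Per channel, c → c + 0.25(0 − c):
  R: 19 − 4.75 = 14.25 → 14
  G: 44 + 0.25×(0−44) = 44 − 11 = 33 → 33
  B: 156 + 0.25×(0−156) = 156 − 39 = 117 → 117
rgb(14, 33, 117) = #0E2175.

#0E2175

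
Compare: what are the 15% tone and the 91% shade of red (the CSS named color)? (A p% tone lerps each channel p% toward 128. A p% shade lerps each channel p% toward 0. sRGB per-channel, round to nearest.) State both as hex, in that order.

#EC1313, #170000

CSS red is rgb(255, 0, 0).
15% tone:
  R: 255 + 0.15×(128−255) = 255 − 19.05 = 235.95 → 236
  G: 0 + 0.15×(128−0) = 0 + 19.2 = 19.2 → 19
  B: 0 + 0.15×(128−0) = 0 + 19.2 = 19.2 → 19
  → #EC1313
91% shade:
  R: 255 + 0.91×(0−255) = 255 − 232.05 = 22.95 → 23
  G: 0 + 0.91×(0−0) = 0 + 0 = 0 → 0
  B: 0 + 0.91×(0−0) = 0 + 0 = 0 → 0
  → #170000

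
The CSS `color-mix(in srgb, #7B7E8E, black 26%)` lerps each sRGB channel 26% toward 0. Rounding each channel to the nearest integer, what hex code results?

#7B7E8E is rgb(123, 126, 142).
Lerp each channel 26% toward 0:
  R: 123 + 0.26×(0−123) = 123 − 31.98 = 91.02 → 91
  G: 126 − 32.76 = 93.24 → 93
  B: 142 + 0.26×(0−142) = 142 − 36.92 = 105.08 → 105
rgb(91, 93, 105) = #5B5D69.

#5B5D69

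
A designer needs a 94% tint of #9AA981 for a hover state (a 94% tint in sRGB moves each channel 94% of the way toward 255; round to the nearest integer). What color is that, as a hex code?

#F9FAF7

#9AA981 is rgb(154, 169, 129).
Lerp each channel 94% toward 255:
  R: 154 + 0.94×(255−154) = 154 + 94.94 = 248.94 → 249
  G: 169 + 0.94×(255−169) = 169 + 80.84 = 249.84 → 250
  B: 129 + 0.94×(255−129) = 129 + 118.44 = 247.44 → 247
rgb(249, 250, 247) = #F9FAF7.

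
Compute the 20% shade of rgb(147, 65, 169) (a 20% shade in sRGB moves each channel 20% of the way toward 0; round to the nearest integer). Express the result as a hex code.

A 20% shade moves each channel 20% toward 0:
  R: 147 + 0.2×(0−147) = 147 − 29.4 = 117.6 → 118
  G: 65 − 13 = 52 → 52
  B: 169 + 0.2×(0−169) = 169 − 33.8 = 135.2 → 135
rgb(118, 52, 135) = #763487.

#763487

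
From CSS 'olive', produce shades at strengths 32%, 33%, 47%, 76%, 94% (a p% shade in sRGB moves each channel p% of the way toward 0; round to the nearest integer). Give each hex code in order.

CSS olive is rgb(128, 128, 0).
32%: (128 − 40.96 = 87.04→87, 128 − 40.96 = 87.04→87, 0→0) → #575700
33%: (128 − 42.24 = 85.76→86, 128 − 42.24 = 85.76→86, 0→0) → #565600
47%: (128 − 60.16 = 67.84→68, 128 − 60.16 = 67.84→68, 0→0) → #444400
76%: (128 − 97.28 = 30.72→31, 128 − 97.28 = 30.72→31, 0→0) → #1F1F00
94%: (128 − 120.32 = 7.68→8, 128 − 120.32 = 7.68→8, 0→0) → #080800

#575700, #565600, #444400, #1F1F00, #080800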